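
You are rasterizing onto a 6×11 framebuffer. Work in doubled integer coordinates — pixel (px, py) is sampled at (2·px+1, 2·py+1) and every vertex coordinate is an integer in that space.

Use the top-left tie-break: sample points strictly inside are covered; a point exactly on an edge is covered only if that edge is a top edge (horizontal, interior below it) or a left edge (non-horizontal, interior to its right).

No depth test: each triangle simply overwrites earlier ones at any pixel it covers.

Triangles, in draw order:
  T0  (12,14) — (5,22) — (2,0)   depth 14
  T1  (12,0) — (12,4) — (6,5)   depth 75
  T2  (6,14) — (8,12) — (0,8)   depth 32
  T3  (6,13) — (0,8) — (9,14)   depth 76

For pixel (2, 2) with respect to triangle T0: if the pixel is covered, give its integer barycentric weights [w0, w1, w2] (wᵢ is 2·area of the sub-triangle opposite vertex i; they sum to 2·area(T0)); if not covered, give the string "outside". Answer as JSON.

T0:
  2·area = 178
  edge (12, 14)→(5, 22): d=(-7,8) right/bottom  bias=-1
  edge (5, 22)→(2, 0): d=(-3,-22) top-left  bias=+0
  edge (2, 0)→(12, 14): d=(10,14) right/bottom  bias=-1
    (1,1)@(3, 3): e=[149,13,16] → █
    (2,1)@(5, 3): e=[133,57,-12] → ·
    (1,2)@(3, 5): e=[135,7,36] → █
    (2,2)@(5, 5): e=[119,51,8] → █
    (3,2)@(7, 5): e=[103,95,-20] → ·
    (1,3)@(3, 7): e=[121,1,56] → █
    (3,3)@(7, 7): e=[89,89,0] → ·  [on edge]
    (1,4)@(3, 9): e=[107,-5,76] → ·
    (2,4)@(5, 9): e=[91,39,48] → █
    (3,4)@(7, 9): e=[75,83,20] → █
    (4,4)@(9, 9): e=[59,127,-8] → ·
    (2,5)@(5, 11): e=[77,33,68] → █
  covered (24 px):
    · · · · · ·
    · █ · · · ·
    · █ █ · · ·
    · █ █ · · ·
    · · █ █ · ·
    · · █ █ █ ·
    · · █ █ █ █
    · · █ █ █ █
    · · █ █ █ ·
    · · █ █ · ·
    · · █ · · ·
T1:
  2·area = 24
  edge (12, 0)→(12, 4): d=(0,4) right/bottom  bias=-1
  edge (12, 4)→(6, 5): d=(-6,1) right/bottom  bias=-1
  edge (6, 5)→(12, 0): d=(6,-5) top-left  bias=+0
    (5,0)@(11, 1): e=[4,19,1] → █
    (4,1)@(9, 3): e=[12,9,3] → █
    (4,2)@(9, 5): e=[12,-3,15] → ·
    (5,2)@(11, 5): e=[4,-5,25] → ·
  covered (3 px):
    · · · · · █
    · · · · █ █
    · · · · · ·
    · · · · · ·
    · · · · · ·
    · · · · · ·
    · · · · · ·
    · · · · · ·
    · · · · · ·
    · · · · · ·
    · · · · · ·
T2:
  2·area = 24  (B↔C swapped to make it positive)
  edge (6, 14)→(0, 8): d=(-6,-6) top-left  bias=+0
  edge (0, 8)→(8, 12): d=(8,4) right/bottom  bias=-1
  edge (8, 12)→(6, 14): d=(-2,2) right/bottom  bias=-1
    (0,4)@(1, 9): e=[0,4,20] → █  [on edge]
    (1,4)@(3, 9): e=[12,-4,16] → ·
    (5,4)@(11, 9): e=[60,-36,0] → ·  [on edge]
    (0,5)@(1, 11): e=[-12,20,16] → ·
    (1,5)@(3, 11): e=[0,12,12] → █  [on edge]
    (2,5)@(5, 11): e=[12,4,8] → █
    (3,5)@(7, 11): e=[24,-4,4] → ·
    (4,5)@(9, 11): e=[36,-12,0] → ·  [on edge]
    (1,6)@(3, 13): e=[-12,28,8] → ·
    (2,6)@(5, 13): e=[0,20,4] → █  [on edge]
    (3,6)@(7, 13): e=[12,12,0] → ·  [on edge]
    (2,7)@(5, 15): e=[-12,36,0] → ·  [on edge]
    (3,7)@(7, 15): e=[0,28,-4] → ·  [on edge]
    (1,8)@(3, 17): e=[-36,60,0] → ·  [on edge]
    (4,8)@(9, 17): e=[0,36,-12] → ·  [on edge]
    (0,9)@(1, 19): e=[-60,84,0] → ·  [on edge]
    (5,9)@(11, 19): e=[0,44,-20] → ·  [on edge]
  covered (4 px):
    · · · · · ·
    · · · · · ·
    · · · · · ·
    · · · · · ·
    █ · · · · ·
    · █ █ · · ·
    · · █ · · ·
    · · · · · ·
    · · · · · ·
    · · · · · ·
    · · · · · ·
T3:
  2·area = 9
  edge (6, 13)→(0, 8): d=(-6,-5) top-left  bias=+0
  edge (0, 8)→(9, 14): d=(9,6) right/bottom  bias=-1
  edge (9, 14)→(6, 13): d=(-3,-1) top-left  bias=+0
    (3,6)@(7, 13): e=[5,3,1] → █
    (4,6)@(9, 13): e=[15,-9,3] → ·
    (3,7)@(7, 15): e=[-7,21,-5] → ·
  covered (1 px):
    · · · · · ·
    · · · · · ·
    · · · · · ·
    · · · · · ·
    · · · · · ·
    · · · · · ·
    · · · █ · ·
    · · · · · ·
    · · · · · ·
    · · · · · ·
    · · · · · ·

Result: [51,8,119]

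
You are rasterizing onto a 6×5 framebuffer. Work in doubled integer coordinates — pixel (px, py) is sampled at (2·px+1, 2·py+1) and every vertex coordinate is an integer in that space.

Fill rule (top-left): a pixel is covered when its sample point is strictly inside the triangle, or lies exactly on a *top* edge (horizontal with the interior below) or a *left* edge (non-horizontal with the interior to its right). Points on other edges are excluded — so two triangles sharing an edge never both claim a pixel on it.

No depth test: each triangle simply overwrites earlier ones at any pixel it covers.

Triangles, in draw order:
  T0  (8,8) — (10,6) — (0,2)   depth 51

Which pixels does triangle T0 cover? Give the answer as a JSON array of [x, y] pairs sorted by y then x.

T0:
  2·area = 28  (B↔C swapped to make it positive)
  edge (8, 8)→(0, 2): d=(-8,-6) top-left  bias=+0
  edge (0, 2)→(10, 6): d=(10,4) right/bottom  bias=-1
  edge (10, 6)→(8, 8): d=(-2,2) right/bottom  bias=-1
    (2,2)@(5, 5): e=[6,10,12] → █
    (3,2)@(7, 5): e=[18,2,8] → █
    (4,2)@(9, 5): e=[30,-6,4] → ·
    (5,2)@(11, 5): e=[42,-14,0] → ·  [on edge]
    (2,3)@(5, 7): e=[-10,30,8] → ·
    (3,3)@(7, 7): e=[2,22,4] → █
    (4,3)@(9, 7): e=[14,14,0] → ·  [on edge]
    (3,4)@(7, 9): e=[-14,42,0] → ·  [on edge]
  covered (3 px):
    · · · · · ·
    · · · · · ·
    · · █ █ · ·
    · · · █ · ·
    · · · · · ·

Result: [[2,2],[3,2],[3,3]]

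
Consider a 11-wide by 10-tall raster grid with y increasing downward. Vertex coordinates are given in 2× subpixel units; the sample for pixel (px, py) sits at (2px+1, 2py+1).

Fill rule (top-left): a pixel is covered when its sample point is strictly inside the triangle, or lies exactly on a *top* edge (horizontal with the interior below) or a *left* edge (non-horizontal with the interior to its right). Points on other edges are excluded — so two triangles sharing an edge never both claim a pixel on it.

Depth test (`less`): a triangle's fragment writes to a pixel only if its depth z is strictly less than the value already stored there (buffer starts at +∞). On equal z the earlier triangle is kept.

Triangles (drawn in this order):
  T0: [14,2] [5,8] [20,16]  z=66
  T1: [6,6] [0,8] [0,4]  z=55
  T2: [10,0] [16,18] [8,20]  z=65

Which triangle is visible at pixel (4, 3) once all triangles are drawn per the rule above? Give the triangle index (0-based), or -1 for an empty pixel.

T0:
  2·area = 162  (B↔C swapped to make it positive)
  edge (14, 2)→(20, 16): d=(6,14) right/bottom  bias=-1
  edge (20, 16)→(5, 8): d=(-15,-8) top-left  bias=+0
  edge (5, 8)→(14, 2): d=(9,-6) top-left  bias=+0
    (6,1)@(13, 3): e=[20,139,3] → █
    (7,1)@(15, 3): e=[-8,155,15] → ·
    (5,2)@(11, 5): e=[60,93,9] → █
    (7,2)@(15, 5): e=[4,125,33] → █
    (8,2)@(17, 5): e=[-24,141,45] → ·
    (3,3)@(7, 7): e=[128,31,3] → █
    (4,3)@(9, 7): e=[100,47,15] → █
    (8,3)@(17, 7): e=[-12,111,63] → ·
    (3,4)@(7, 9): e=[140,1,21] → █
    (8,4)@(17, 9): e=[0,81,81] → ·  [on edge]
    (3,5)@(7, 11): e=[152,-29,39] → ·
    (4,5)@(9, 11): e=[124,-13,51] → ·
  covered (21 px):
    · · · · · · · · · · ·
    · · · · · · █ · · · ·
    · · · · · █ █ █ · · ·
    · · · █ █ █ █ █ · · ·
    · · · █ █ █ █ █ · · ·
    · · · · · █ █ █ █ · ·
    · · · · · · · █ █ · ·
    · · · · · · · · · █ ·
    · · · · · · · · · · ·
    · · · · · · · · · · ·
T1:
  2·area = 24
  edge (6, 6)→(0, 8): d=(-6,2) right/bottom  bias=-1
  edge (0, 8)→(0, 4): d=(0,-4) top-left  bias=+0
  edge (0, 4)→(6, 6): d=(6,2) right/bottom  bias=-1
    (10,0)@(21, 1): e=[0,84,-60] → ·  [on edge]
    (7,1)@(15, 3): e=[0,60,-36] → ·  [on edge]
    (0,2)@(1, 5): e=[16,4,4] → █
    (1,2)@(3, 5): e=[12,12,0] → ·  [on edge]
    (4,2)@(9, 5): e=[0,36,-12] → ·  [on edge]
    (0,3)@(1, 7): e=[4,4,16] → █
    (1,3)@(3, 7): e=[0,12,12] → ·  [on edge]
    (4,3)@(9, 7): e=[-12,36,0] → ·  [on edge]
    (0,4)@(1, 9): e=[-8,4,28] → ·
    (7,4)@(15, 9): e=[-36,60,0] → ·  [on edge]
    (10,5)@(21, 11): e=[-60,84,0] → ·  [on edge]
  covered (2 px):
    · · · · · · · · · · ·
    · · · · · · · · · · ·
    █ · · · · · · · · · ·
    █ · · · · · · · · · ·
    · · · · · · · · · · ·
    · · · · · · · · · · ·
    · · · · · · · · · · ·
    · · · · · · · · · · ·
    · · · · · · · · · · ·
    · · · · · · · · · · ·
T2:
  2·area = 156
  edge (10, 0)→(16, 18): d=(6,18) right/bottom  bias=-1
  edge (16, 18)→(8, 20): d=(-8,2) right/bottom  bias=-1
  edge (8, 20)→(10, 0): d=(2,-20) top-left  bias=+0
    (5,1)@(11, 3): e=[0,130,26] → ·  [on edge]
    (5,2)@(11, 5): e=[12,114,30] → █
    (6,2)@(13, 5): e=[-24,110,70] → ·
    (5,3)@(11, 7): e=[24,98,34] → █
    (6,3)@(13, 7): e=[-12,94,74] → ·
    (5,4)@(11, 9): e=[36,82,38] → █
    (6,4)@(13, 9): e=[0,78,78] → ·  [on edge]
    (4,5)@(9, 11): e=[84,70,2] → █
    (6,5)@(13, 11): e=[12,62,82] → █
    (7,5)@(15, 11): e=[-24,58,122] → ·
    (4,6)@(9, 13): e=[96,54,6] → █
    (7,6)@(15, 13): e=[-12,42,126] → ·
    (7,7)@(15, 15): e=[0,26,130] → ·  [on edge]
  covered (18 px):
    · · · · · · · · · · ·
    · · · · · · · · · · ·
    · · · · · █ · · · · ·
    · · · · · █ · · · · ·
    · · · · · █ · · · · ·
    · · · · █ █ █ · · · ·
    · · · · █ █ █ · · · ·
    · · · · █ █ █ · · · ·
    · · · · █ █ █ █ · · ·
    · · · · █ █ · · · · ·

Z-buffer (winner per pixel, '.' = empty):
  . . . . . . . . . . .
  . . . . . . 0 . . . .
  1 . . . . 2 0 0 . . .
  1 . . 0 0 2 0 0 . . .
  . . . 0 0 2 0 0 . . .
  . . . . 2 2 2 0 0 . .
  . . . . 2 2 2 0 0 . .
  . . . . 2 2 2 . . 0 .
  . . . . 2 2 2 2 . . .
  . . . . 2 2 . . . . .

Final: 0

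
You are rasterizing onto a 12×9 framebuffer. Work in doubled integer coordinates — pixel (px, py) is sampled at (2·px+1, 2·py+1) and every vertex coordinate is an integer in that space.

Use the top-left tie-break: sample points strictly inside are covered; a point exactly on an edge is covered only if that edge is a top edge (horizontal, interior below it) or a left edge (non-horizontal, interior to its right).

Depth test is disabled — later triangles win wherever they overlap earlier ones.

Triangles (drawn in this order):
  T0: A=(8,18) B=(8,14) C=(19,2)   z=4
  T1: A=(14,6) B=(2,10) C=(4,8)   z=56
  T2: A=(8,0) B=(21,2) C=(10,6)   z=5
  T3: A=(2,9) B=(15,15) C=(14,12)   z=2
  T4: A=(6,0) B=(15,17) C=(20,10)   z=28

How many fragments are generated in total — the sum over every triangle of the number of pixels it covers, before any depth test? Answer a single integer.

T0:
  2·area = 44
  edge (8, 18)→(8, 14): d=(0,-4) top-left  bias=+0
  edge (8, 14)→(19, 2): d=(11,-12) top-left  bias=+0
  edge (19, 2)→(8, 18): d=(-11,16) right/bottom  bias=-1
    (7,3)@(15, 7): e=[28,7,9] → X
    (8,3)@(17, 7): e=[36,31,-23] → .
    (6,4)@(13, 9): e=[20,5,19] → X
    (7,4)@(15, 9): e=[28,29,-13] → .
    (5,5)@(11, 11): e=[12,3,29] → X
    (6,5)@(13, 11): e=[20,27,-3] → .
    (4,6)@(9, 13): e=[4,1,39] → X
    (6,6)@(13, 13): e=[20,49,-25] → .
    (4,7)@(9, 15): e=[4,23,17] → X
    (5,7)@(11, 15): e=[12,47,-15] → .
    (4,8)@(9, 17): e=[4,45,-5] → .
  covered (6 px):
    . . . . . . . . . . . .
    . . . . . . . . . . . .
    . . . . . . . . . . . .
    . . . . . . . X . . . .
    . . . . . . X . . . . .
    . . . . . X . . . . . .
    . . . . X X . . . . . .
    . . . . X . . . . . . .
    . . . . . . . . . . . .
T1:
  2·area = 16
  edge (14, 6)→(2, 10): d=(-12,4) right/bottom  bias=-1
  edge (2, 10)→(4, 8): d=(2,-2) top-left  bias=+0
  edge (4, 8)→(14, 6): d=(10,-2) top-left  bias=+0
    (5,0)@(11, 1): e=[72,0,-56] → .  [on edge]
    (4,1)@(9, 3): e=[56,0,-40] → .  [on edge]
    (11,1)@(23, 3): e=[0,28,-12] → .  [on edge]
    (3,2)@(7, 5): e=[40,0,-24] → .  [on edge]
    (8,2)@(17, 5): e=[0,20,-4] → .  [on edge]
    (9,2)@(19, 5): e=[-8,24,0] → .  [on edge]
    (2,3)@(5, 7): e=[24,0,-8] → .  [on edge]
    (4,3)@(9, 7): e=[8,8,0] → X  [on edge]
    (5,3)@(11, 7): e=[0,12,4] → .  [on edge]
    (1,4)@(3, 9): e=[8,0,8] → X  [on edge]
    (2,4)@(5, 9): e=[0,4,12] → .  [on edge]
    (4,4)@(9, 9): e=[-16,12,20] → .
    (0,5)@(1, 11): e=[-8,0,24] → .  [on edge]
  covered (2 px):
    . . . . . . . . . . . .
    . . . . . . . . . . . .
    . . . . . . . . . . . .
    . . . . X . . . . . . .
    . X . . . . . . . . . .
    . . . . . . . . . . . .
    . . . . . . . . . . . .
    . . . . . . . . . . . .
    . . . . . . . . . . . .
T2:
  2·area = 74
  edge (8, 0)→(21, 2): d=(13,2) right/bottom  bias=-1
  edge (21, 2)→(10, 6): d=(-11,4) right/bottom  bias=-1
  edge (10, 6)→(8, 0): d=(-2,-6) top-left  bias=+0
    (4,0)@(9, 1): e=[11,59,4] → X
    (5,0)@(11, 1): e=[7,51,16] → X
    (6,0)@(13, 1): e=[3,43,28] → X
    (7,0)@(15, 1): e=[-1,35,40] → .
    (4,1)@(9, 3): e=[37,37,0] → X  [on edge]
    (7,1)@(15, 3): e=[25,13,36] → X
    (8,1)@(17, 3): e=[21,5,48] → X
    (9,1)@(19, 3): e=[17,-3,60] → .
    (4,2)@(9, 5): e=[63,15,-4] → .
    (5,2)@(11, 5): e=[59,7,8] → X
    (6,2)@(13, 5): e=[55,-1,20] → .
    (7,2)@(15, 5): e=[51,-9,32] → .
    (5,4)@(11, 9): e=[111,-37,0] → .  [on edge]
    (6,7)@(13, 15): e=[185,-111,0] → .  [on edge]
  covered (9 px):
    . . . . X X X . . . . .
    . . . . X X X X X . . .
    . . . . . X . . . . . .
    . . . . . . . . . . . .
    . . . . . . . . . . . .
    . . . . . . . . . . . .
    . . . . . . . . . . . .
    . . . . . . . . . . . .
    . . . . . . . . . . . .
T3:
  2·area = 33  (B↔C swapped to make it positive)
  edge (2, 9)→(14, 12): d=(12,3) right/bottom  bias=-1
  edge (14, 12)→(15, 15): d=(1,3) right/bottom  bias=-1
  edge (15, 15)→(2, 9): d=(-13,-6) top-left  bias=+0
    (5,1)@(11, 3): e=[-99,0,132] → .  [on edge]
    (6,4)@(13, 9): e=[-33,0,66] → .  [on edge]
    (3,5)@(7, 11): e=[9,20,4] → X
    (4,5)@(9, 11): e=[3,14,16] → X
    (5,5)@(11, 11): e=[-3,8,28] → .
    (3,6)@(7, 13): e=[33,22,-22] → .
    (4,6)@(9, 13): e=[27,16,-10] → .
    (5,6)@(11, 13): e=[21,10,2] → X
    (6,6)@(13, 13): e=[15,4,14] → X
    (7,6)@(15, 13): e=[9,-2,26] → .
    (5,7)@(11, 15): e=[45,12,-24] → .
    (6,7)@(13, 15): e=[39,6,-12] → .
    (7,7)@(15, 15): e=[33,0,0] → .  [on edge]
  covered (4 px):
    . . . . . . . . . . . .
    . . . . . . . . . . . .
    . . . . . . . . . . . .
    . . . . . . . . . . . .
    . . . . . . . . . . . .
    . . . X X . . . . . . .
    . . . . . X X . . . . .
    . . . . . . . . . . . .
    . . . . . . . . . . . .
T4:
  2·area = 148  (B↔C swapped to make it positive)
  edge (6, 0)→(20, 10): d=(14,10) right/bottom  bias=-1
  edge (20, 10)→(15, 17): d=(-5,7) right/bottom  bias=-1
  edge (15, 17)→(6, 0): d=(-9,-17) top-left  bias=+0
    (3,0)@(7, 1): e=[4,136,8] → X
    (4,0)@(9, 1): e=[-16,122,42] → .
    (3,1)@(7, 3): e=[32,126,-10] → .
    (4,1)@(9, 3): e=[12,112,24] → X
    (5,1)@(11, 3): e=[-8,98,58] → .
    (4,2)@(9, 5): e=[40,102,6] → X
    (5,2)@(11, 5): e=[20,88,40] → X
    (6,2)@(13, 5): e=[0,74,74] → .  [on edge]
    (4,3)@(9, 7): e=[68,92,-12] → .
    (5,3)@(11, 7): e=[48,78,22] → X
    (6,3)@(13, 7): e=[28,64,56] → X
    (7,3)@(15, 7): e=[8,50,90] → X
    (7,8)@(15, 17): e=[148,0,0] → .  [on edge]
  covered (19 px):
    . . . X . . . . . . . .
    . . . . X . . . . . . .
    . . . . X X . . . . . .
    . . . . . X X X . . . .
    . . . . . X X X X . . .
    . . . . . . X X X X . .
    . . . . . . X X X . . .
    . . . . . . . X . . . .
    . . . . . . . . . . . .

Final: 40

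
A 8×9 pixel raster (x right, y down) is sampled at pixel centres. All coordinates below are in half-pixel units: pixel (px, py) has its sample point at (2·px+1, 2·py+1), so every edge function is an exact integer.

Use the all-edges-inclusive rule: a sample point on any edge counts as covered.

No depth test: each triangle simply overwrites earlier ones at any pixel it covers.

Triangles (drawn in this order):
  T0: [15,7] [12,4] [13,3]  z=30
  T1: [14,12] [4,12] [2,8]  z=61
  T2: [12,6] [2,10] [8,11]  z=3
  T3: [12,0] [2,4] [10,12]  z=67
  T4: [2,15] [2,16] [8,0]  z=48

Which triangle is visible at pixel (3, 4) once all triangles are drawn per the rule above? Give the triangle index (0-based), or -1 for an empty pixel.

T0:
  2·area = 6
  edge (15, 7)→(12, 4): d=(-3,-3) inclusive
  edge (12, 4)→(13, 3): d=(1,-1) inclusive
  edge (13, 3)→(15, 7): d=(2,4) inclusive
    (4,0)@(9, 1): e=[0,-6,12] → .  [on edge]
    (7,0)@(15, 1): e=[18,0,-12] → .  [on edge]
    (5,1)@(11, 3): e=[0,-2,8] → .  [on edge]
    (6,1)@(13, 3): e=[6,0,0] → X  [on edge]
    (7,1)@(15, 3): e=[12,2,-8] → .
    (5,2)@(11, 5): e=[-6,0,12] → .  [on edge]
    (6,2)@(13, 5): e=[0,2,4] → X  [on edge]
    (7,2)@(15, 5): e=[6,4,-4] → .
    (4,3)@(9, 7): e=[-18,0,24] → .  [on edge]
    (6,3)@(13, 7): e=[-6,4,8] → .
    (7,3)@(15, 7): e=[0,6,0] → X  [on edge]
    (3,4)@(7, 9): e=[-30,0,36] → .  [on edge]
    (2,5)@(5, 11): e=[-42,0,48] → .  [on edge]
    (1,6)@(3, 13): e=[-54,0,60] → .  [on edge]
    (0,7)@(1, 15): e=[-66,0,72] → .  [on edge]
  covered (3 px):
    . . . . . . . .
    . . . . . . X .
    . . . . . . X .
    . . . . . . . X
    . . . . . . . .
    . . . . . . . .
    . . . . . . . .
    . . . . . . . .
    . . . . . . . .
T1:
  2·area = 40
  edge (14, 12)→(4, 12): d=(-10,0) inclusive
  edge (4, 12)→(2, 8): d=(-2,-4) inclusive
  edge (2, 8)→(14, 12): d=(12,4) inclusive
    (1,4)@(3, 9): e=[30,2,8] → X
    (2,4)@(5, 9): e=[30,10,0] → X  [on edge]
    (3,4)@(7, 9): e=[30,18,-8] → .
    (1,5)@(3, 11): e=[10,-2,32] → .
    (2,5)@(5, 11): e=[10,6,24] → X
    (3,5)@(7, 11): e=[10,14,16] → X
    (4,5)@(9, 11): e=[10,22,8] → X
    (5,5)@(11, 11): e=[10,30,0] → X  [on edge]
    (6,5)@(13, 11): e=[10,38,-8] → .
    (2,6)@(5, 13): e=[-10,2,48] → .
    (3,6)@(7, 13): e=[-10,10,40] → .
    (4,6)@(9, 13): e=[-10,18,32] → .
  covered (6 px):
    . . . . . . . .
    . . . . . . . .
    . . . . . . . .
    . . . . . . . .
    . X X . . . . .
    . . X X X X . .
    . . . . . . . .
    . . . . . . . .
    . . . . . . . .
T2:
  2·area = 34  (B↔C swapped to make it positive)
  edge (12, 6)→(8, 11): d=(-4,5) inclusive
  edge (8, 11)→(2, 10): d=(-6,-1) inclusive
  edge (2, 10)→(12, 6): d=(10,-4) inclusive
    (5,3)@(11, 7): e=[1,27,6] → X
    (6,3)@(13, 7): e=[-9,29,14] → .
    (2,4)@(5, 9): e=[23,9,2] → X
    (3,4)@(7, 9): e=[13,11,10] → X
    (4,4)@(9, 9): e=[3,13,18] → X
    (5,4)@(11, 9): e=[-7,15,26] → .
    (2,5)@(5, 11): e=[15,-3,22] → .
    (3,5)@(7, 11): e=[5,-1,30] → .
    (4,5)@(9, 11): e=[-5,1,38] → .
  covered (4 px):
    . . . . . . . .
    . . . . . . . .
    . . . . . . . .
    . . . . . X . .
    . . X X X . . .
    . . . . . . . .
    . . . . . . . .
    . . . . . . . .
    . . . . . . . .
T3:
  2·area = 112  (B↔C swapped to make it positive)
  edge (12, 0)→(10, 12): d=(-2,12) inclusive
  edge (10, 12)→(2, 4): d=(-8,-8) inclusive
  edge (2, 4)→(12, 0): d=(10,-4) inclusive
    (5,0)@(11, 1): e=[10,96,6] → X
    (6,0)@(13, 1): e=[-14,112,14] → .
    (0,1)@(1, 3): e=[126,0,-14] → .  [on edge]
    (2,1)@(5, 3): e=[78,32,2] → X
    (3,1)@(7, 3): e=[54,48,10] → X
    (4,1)@(9, 3): e=[30,64,18] → X
    (6,1)@(13, 3): e=[-18,96,34] → .
    (1,2)@(3, 5): e=[98,0,14] → X  [on edge]
    (6,2)@(13, 5): e=[-22,80,54] → .
    (1,3)@(3, 7): e=[94,-16,34] → .
    (2,3)@(5, 7): e=[70,0,42] → X  [on edge]
    (5,3)@(11, 7): e=[-2,48,66] → .
    (3,4)@(7, 9): e=[42,0,70] → X  [on edge]
    (4,5)@(9, 11): e=[14,0,98] → X  [on edge]
    (5,6)@(11, 13): e=[-14,0,126] → .  [on edge]
    (6,7)@(13, 15): e=[-42,0,154] → .  [on edge]
    (7,8)@(15, 17): e=[-70,0,182] → .  [on edge]
  covered (16 px):
    . . . . . X . .
    . . X X X X . .
    . X X X X X . .
    . . X X X . . .
    . . . X X . . .
    . . . . X . . .
    . . . . . . . .
    . . . . . . . .
    . . . . . . . .
T4:
  2·area = 6  (B↔C swapped to make it positive)
  edge (2, 15)→(8, 0): d=(6,-15) inclusive
  edge (8, 0)→(2, 16): d=(-6,16) inclusive
  edge (2, 16)→(2, 15): d=(0,-1) inclusive
    (1,6)@(3, 13): e=[3,2,1] → X
    (2,6)@(5, 13): e=[33,-30,3] → .
    (1,7)@(3, 15): e=[15,-10,1] → .
  covered (1 px):
    . . . . . . . .
    . . . . . . . .
    . . . . . . . .
    . . . . . . . .
    . . . . . . . .
    . . . . . . . .
    . X . . . . . .
    . . . . . . . .
    . . . . . . . .

Z-buffer (winner per pixel, '.' = empty):
  . . . . . 3 . .
  . . 3 3 3 3 0 .
  . 3 3 3 3 3 0 .
  . . 3 3 3 2 . 0
  . 1 2 3 3 . . .
  . . 1 1 3 1 . .
  . 4 . . . . . .
  . . . . . . . .
  . . . . . . . .

Answer: 3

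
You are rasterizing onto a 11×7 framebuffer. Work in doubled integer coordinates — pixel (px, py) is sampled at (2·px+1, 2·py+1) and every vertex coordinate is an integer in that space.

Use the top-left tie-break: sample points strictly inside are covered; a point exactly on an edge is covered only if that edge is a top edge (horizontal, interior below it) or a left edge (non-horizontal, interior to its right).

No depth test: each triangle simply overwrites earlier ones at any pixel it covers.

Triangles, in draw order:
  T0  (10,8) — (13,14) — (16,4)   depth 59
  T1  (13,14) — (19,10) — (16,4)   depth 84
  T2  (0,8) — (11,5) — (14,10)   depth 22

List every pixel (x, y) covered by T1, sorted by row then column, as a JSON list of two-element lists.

T0:
  2·area = 48  (B↔C swapped to make it positive)
  edge (10, 8)→(16, 4): d=(6,-4) top-left  bias=+0
  edge (16, 4)→(13, 14): d=(-3,10) right/bottom  bias=-1
  edge (13, 14)→(10, 8): d=(-3,-6) top-left  bias=+0
    (7,2)@(15, 5): e=[2,7,39] → █
    (8,2)@(17, 5): e=[10,-13,51] → ·
    (6,3)@(13, 7): e=[6,21,21] → █
    (8,3)@(17, 7): e=[22,-19,45] → ·
    (5,4)@(11, 9): e=[10,35,3] → █
    (7,4)@(15, 9): e=[26,-5,27] → ·
    (5,5)@(11, 11): e=[22,29,-3] → ·
    (6,5)@(13, 11): e=[30,9,9] → █
    (7,5)@(15, 11): e=[38,-11,21] → ·
    (6,6)@(13, 13): e=[42,3,3] → █
    (7,6)@(15, 13): e=[50,-17,15] → ·
  covered (7 px):
    · · · · · · · · · · ·
    · · · · · · · · · · ·
    · · · · · · · █ · · ·
    · · · · · · █ █ · · ·
    · · · · · █ █ · · · ·
    · · · · · · █ · · · ·
    · · · · · · █ · · · ·
T1:
  2·area = 48  (B↔C swapped to make it positive)
  edge (13, 14)→(16, 4): d=(3,-10) top-left  bias=+0
  edge (16, 4)→(19, 10): d=(3,6) right/bottom  bias=-1
  edge (19, 10)→(13, 14): d=(-6,4) right/bottom  bias=-1
    (8,3)@(17, 7): e=[19,3,26] → █
    (9,3)@(19, 7): e=[39,-9,18] → ·
    (7,4)@(15, 9): e=[5,21,22] → █
    (9,4)@(19, 9): e=[45,-3,6] → ·
    (7,5)@(15, 11): e=[11,27,10] → █
    (9,5)@(19, 11): e=[51,3,-6] → ·
    (7,6)@(15, 13): e=[17,33,-2] → ·
    (8,6)@(17, 13): e=[37,21,-10] → ·
  covered (5 px):
    · · · · · · · · · · ·
    · · · · · · · · · · ·
    · · · · · · · · · · ·
    · · · · · · · · █ · ·
    · · · · · · · █ █ · ·
    · · · · · · · █ █ · ·
    · · · · · · · · · · ·
T2:
  2·area = 64
  edge (0, 8)→(11, 5): d=(11,-3) top-left  bias=+0
  edge (11, 5)→(14, 10): d=(3,5) right/bottom  bias=-1
  edge (14, 10)→(0, 8): d=(-14,-2) top-left  bias=+0
    (5,2)@(11, 5): e=[0,0,64] → ·  [on edge]
    (2,3)@(5, 7): e=[4,36,24] → █
    (3,3)@(7, 7): e=[10,26,28] → █
    (4,3)@(9, 7): e=[16,16,32] → █
    (5,3)@(11, 7): e=[22,6,36] → █
    (6,3)@(13, 7): e=[28,-4,40] → ·
    (2,4)@(5, 9): e=[26,42,-4] → ·
    (3,4)@(7, 9): e=[32,32,0] → █  [on edge]
    (6,4)@(13, 9): e=[50,2,12] → █
    (7,4)@(15, 9): e=[56,-8,16] → ·
    (3,5)@(7, 11): e=[54,38,-28] → ·
    (4,5)@(9, 11): e=[60,28,-24] → ·
    (10,5)@(21, 11): e=[96,-32,0] → ·  [on edge]
  covered (8 px):
    · · · · · · · · · · ·
    · · · · · · · · · · ·
    · · · · · · · · · · ·
    · · █ █ █ █ · · · · ·
    · · · █ █ █ █ · · · ·
    · · · · · · · · · · ·
    · · · · · · · · · · ·

Result: [[8,3],[7,4],[8,4],[7,5],[8,5]]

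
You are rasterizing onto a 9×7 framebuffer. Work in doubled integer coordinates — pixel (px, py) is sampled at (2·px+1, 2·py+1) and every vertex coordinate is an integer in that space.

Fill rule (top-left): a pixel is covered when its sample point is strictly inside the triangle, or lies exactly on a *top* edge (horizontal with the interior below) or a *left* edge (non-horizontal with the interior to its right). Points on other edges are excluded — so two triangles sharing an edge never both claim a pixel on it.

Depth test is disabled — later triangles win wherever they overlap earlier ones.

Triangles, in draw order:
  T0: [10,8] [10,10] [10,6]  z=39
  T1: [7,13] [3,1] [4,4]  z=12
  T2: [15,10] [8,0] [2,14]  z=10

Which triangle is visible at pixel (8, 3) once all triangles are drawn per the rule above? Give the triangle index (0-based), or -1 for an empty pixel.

T0:
  degenerate (2·area = 0) — covers nothing
T1:
  degenerate (2·area = 0) — covers nothing
T2:
  2·area = 158  (B↔C swapped to make it positive)
  edge (15, 10)→(2, 14): d=(-13,4) right/bottom  bias=-1
  edge (2, 14)→(8, 0): d=(6,-14) top-left  bias=+0
  edge (8, 0)→(15, 10): d=(7,10) right/bottom  bias=-1
    (3,1)@(7, 3): e=[123,4,31] → #
    (4,1)@(9, 3): e=[115,32,11] → #
    (5,1)@(11, 3): e=[107,60,-9] → ·
    (3,2)@(7, 5): e=[97,16,45] → #
    (5,2)@(11, 5): e=[81,72,5] → #
    (6,2)@(13, 5): e=[73,100,-15] → ·
    (2,3)@(5, 7): e=[79,0,79] → #  [on edge]
    (6,3)@(13, 7): e=[47,112,-1] → ·
    (2,4)@(5, 9): e=[53,12,93] → #
    (6,4)@(13, 9): e=[21,124,13] → #
    (7,4)@(15, 9): e=[13,152,-7] → ·
    (2,5)@(5, 11): e=[27,24,107] → #
  covered (20 px):
    · · · · · · · · ·
    · · · # # · · · ·
    · · · # # # · · ·
    · · # # # # · · ·
    · · # # # # # · ·
    · · # # # # · · ·
    · # # · · · · · ·

Z-buffer (winner per pixel, '.' = empty):
  . . . . . . . . .
  . . . 2 2 . . . .
  . . . 2 2 2 . . .
  . . 2 2 2 2 . . .
  . . 2 2 2 2 2 . .
  . . 2 2 2 2 . . .
  . 2 2 . . . . . .

Result: -1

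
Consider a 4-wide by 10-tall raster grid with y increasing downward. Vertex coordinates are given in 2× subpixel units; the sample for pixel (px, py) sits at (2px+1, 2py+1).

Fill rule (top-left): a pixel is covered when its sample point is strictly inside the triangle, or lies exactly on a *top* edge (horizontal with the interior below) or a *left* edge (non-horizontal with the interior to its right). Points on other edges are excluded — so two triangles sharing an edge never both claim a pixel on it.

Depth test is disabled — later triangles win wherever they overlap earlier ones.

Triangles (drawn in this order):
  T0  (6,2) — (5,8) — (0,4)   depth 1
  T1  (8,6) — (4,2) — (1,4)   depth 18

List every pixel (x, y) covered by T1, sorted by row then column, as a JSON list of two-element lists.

T0:
  2·area = 34
  edge (6, 2)→(5, 8): d=(-1,6) right/bottom  bias=-1
  edge (5, 8)→(0, 4): d=(-5,-4) top-left  bias=+0
  edge (0, 4)→(6, 2): d=(6,-2) top-left  bias=+0
    (1,1)@(3, 3): e=[17,17,0] → #  [on edge]
    (2,1)@(5, 3): e=[5,25,4] → #
    (3,1)@(7, 3): e=[-7,33,8] → ·
    (1,2)@(3, 5): e=[15,7,12] → #
    (3,2)@(7, 5): e=[-9,23,20] → ·
    (1,3)@(3, 7): e=[13,-3,24] → ·
    (2,3)@(5, 7): e=[1,5,28] → #
    (3,3)@(7, 7): e=[-11,13,32] → ·
    (2,4)@(5, 9): e=[-1,-5,40] → ·
  covered (5 px):
    · · · ·
    · # # ·
    · # # ·
    · · # ·
    · · · ·
    · · · ·
    · · · ·
    · · · ·
    · · · ·
    · · · ·
T1:
  2·area = 20  (B↔C swapped to make it positive)
  edge (8, 6)→(1, 4): d=(-7,-2) top-left  bias=+0
  edge (1, 4)→(4, 2): d=(3,-2) top-left  bias=+0
  edge (4, 2)→(8, 6): d=(4,4) right/bottom  bias=-1
    (1,0)@(3, 1): e=[25,-5,0] → ·  [on edge]
    (1,1)@(3, 3): e=[11,1,8] → #
    (2,1)@(5, 3): e=[15,5,0] → ·  [on edge]
    (1,2)@(3, 5): e=[-3,7,16] → ·
    (2,2)@(5, 5): e=[1,11,8] → #
    (3,2)@(7, 5): e=[5,15,0] → ·  [on edge]
    (2,3)@(5, 7): e=[-13,17,16] → ·
  covered (2 px):
    · · · ·
    · # · ·
    · · # ·
    · · · ·
    · · · ·
    · · · ·
    · · · ·
    · · · ·
    · · · ·
    · · · ·

Final: [[1,1],[2,2]]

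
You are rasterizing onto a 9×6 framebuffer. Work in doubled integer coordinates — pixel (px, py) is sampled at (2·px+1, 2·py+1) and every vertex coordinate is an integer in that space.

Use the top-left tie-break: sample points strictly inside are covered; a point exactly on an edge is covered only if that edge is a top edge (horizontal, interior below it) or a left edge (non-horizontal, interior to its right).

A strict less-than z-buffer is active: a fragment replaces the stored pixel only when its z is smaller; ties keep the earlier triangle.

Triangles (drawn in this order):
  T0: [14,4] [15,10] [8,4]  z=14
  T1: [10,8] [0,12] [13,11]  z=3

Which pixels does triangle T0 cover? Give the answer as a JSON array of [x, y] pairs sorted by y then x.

T0:
  2·area = 36
  edge (14, 4)→(15, 10): d=(1,6) right/bottom  bias=-1
  edge (15, 10)→(8, 4): d=(-7,-6) top-left  bias=+0
  edge (8, 4)→(14, 4): d=(6,0) top-left  bias=+0
    (5,2)@(11, 5): e=[19,11,6] → #
    (6,2)@(13, 5): e=[7,23,6] → #
    (7,2)@(15, 5): e=[-5,35,6] → ·
    (5,3)@(11, 7): e=[21,-3,18] → ·
    (6,3)@(13, 7): e=[9,9,18] → #
    (7,3)@(15, 7): e=[-3,21,18] → ·
    (6,4)@(13, 9): e=[11,-5,30] → ·
  covered (3 px):
    · · · · · · · · ·
    · · · · · · · · ·
    · · · · · # # · ·
    · · · · · · # · ·
    · · · · · · · · ·
    · · · · · · · · ·
T1:
  2·area = 42  (B↔C swapped to make it positive)
  edge (10, 8)→(13, 11): d=(3,3) right/bottom  bias=-1
  edge (13, 11)→(0, 12): d=(-13,1) right/bottom  bias=-1
  edge (0, 12)→(10, 8): d=(10,-4) top-left  bias=+0
    (1,0)@(3, 1): e=[0,140,-98] → ·  [on edge]
    (2,1)@(5, 3): e=[0,112,-70] → ·  [on edge]
    (3,2)@(7, 5): e=[0,84,-42] → ·  [on edge]
    (4,3)@(9, 7): e=[0,56,-14] → ·  [on edge]
    (4,4)@(9, 9): e=[6,30,6] → #
    (5,4)@(11, 9): e=[0,28,14] → ·  [on edge]
    (1,5)@(3, 11): e=[30,10,2] → #
    (2,5)@(5, 11): e=[24,8,10] → #
    (3,5)@(7, 11): e=[18,6,18] → #
    (5,5)@(11, 11): e=[6,2,34] → #
    (6,5)@(13, 11): e=[0,0,42] → ·  [on edge]
  covered (6 px):
    · · · · · · · · ·
    · · · · · · · · ·
    · · · · · · · · ·
    · · · · · · · · ·
    · · · · # · · · ·
    · # # # # # · · ·

Result: [[5,2],[6,2],[6,3]]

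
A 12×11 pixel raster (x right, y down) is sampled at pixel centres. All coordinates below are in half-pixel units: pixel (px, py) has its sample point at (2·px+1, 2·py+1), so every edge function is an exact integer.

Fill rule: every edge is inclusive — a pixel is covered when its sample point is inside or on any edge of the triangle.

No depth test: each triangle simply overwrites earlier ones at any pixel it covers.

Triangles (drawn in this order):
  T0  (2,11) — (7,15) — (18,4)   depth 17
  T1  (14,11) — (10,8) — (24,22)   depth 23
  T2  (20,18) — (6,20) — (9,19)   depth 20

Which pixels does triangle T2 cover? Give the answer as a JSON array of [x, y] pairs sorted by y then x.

T0:
  2·area = 99  (B↔C swapped to make it positive)
  edge (2, 11)→(18, 4): d=(16,-7) inclusive
  edge (18, 4)→(7, 15): d=(-11,11) inclusive
  edge (7, 15)→(2, 11): d=(-5,-4) inclusive
    (10,0)@(21, 1): e=[-27,0,126] → ·  [on edge]
    (9,1)@(19, 3): e=[-9,0,108] → ·  [on edge]
    (8,2)@(17, 5): e=[9,0,90] → █  [on edge]
    (9,2)@(19, 5): e=[23,-22,98] → ·
    (6,3)@(13, 7): e=[13,22,64] → █
    (7,3)@(15, 7): e=[27,0,72] → █  [on edge]
    (8,3)@(17, 7): e=[41,-22,80] → ·
    (3,4)@(7, 9): e=[3,66,30] → █
    (4,4)@(9, 9): e=[17,44,38] → █
    (5,4)@(11, 9): e=[31,22,46] → █
    (6,4)@(13, 9): e=[45,0,54] → █  [on edge]
    (7,4)@(15, 9): e=[59,-22,62] → ·
    (5,5)@(11, 11): e=[63,0,36] → █  [on edge]
    (4,6)@(9, 13): e=[81,0,18] → █  [on edge]
    (3,7)@(7, 15): e=[99,0,0] → █  [on edge]
    (2,8)@(5, 17): e=[117,0,-18] → ·  [on edge]
    (1,9)@(3, 19): e=[135,0,-36] → ·  [on edge]
    (0,10)@(1, 21): e=[153,0,-54] → ·  [on edge]
  covered (16 px):
    · · · · · · · · · · · ·
    · · · · · · · · · · · ·
    · · · · · · · · █ · · ·
    · · · · · · █ █ · · · ·
    · · · █ █ █ █ · · · · ·
    · █ █ █ █ █ · · · · · ·
    · · █ █ █ · · · · · · ·
    · · · █ · · · · · · · ·
    · · · · · · · · · · · ·
    · · · · · · · · · · · ·
    · · · · · · · · · · · ·
T1:
  2·area = 14  (B↔C swapped to make it positive)
  edge (14, 11)→(24, 22): d=(10,11) inclusive
  edge (24, 22)→(10, 8): d=(-14,-14) inclusive
  edge (10, 8)→(14, 11): d=(4,3) inclusive
    (1,0)@(3, 1): e=[21,0,-7] → ·  [on edge]
    (2,1)@(5, 3): e=[19,0,-5] → ·  [on edge]
    (3,2)@(7, 5): e=[17,0,-3] → ·  [on edge]
    (4,3)@(9, 7): e=[15,0,-1] → ·  [on edge]
    (5,4)@(11, 9): e=[13,0,1] → █  [on edge]
    (6,4)@(13, 9): e=[-9,28,-5] → ·
    (5,5)@(11, 11): e=[33,-28,9] → ·
    (6,5)@(13, 11): e=[11,0,3] → █  [on edge]
    (7,5)@(15, 11): e=[-11,28,-3] → ·
    (6,6)@(13, 13): e=[31,-28,11] → ·
    (7,6)@(15, 13): e=[9,0,5] → █  [on edge]
    (8,6)@(17, 13): e=[-13,28,-1] → ·
    (8,7)@(17, 15): e=[7,0,7] → █  [on edge]
    (9,8)@(19, 17): e=[5,0,9] → █  [on edge]
    (10,9)@(21, 19): e=[3,0,11] → █  [on edge]
    (11,10)@(23, 21): e=[1,0,13] → █  [on edge]
  covered (7 px):
    · · · · · · · · · · · ·
    · · · · · · · · · · · ·
    · · · · · · · · · · · ·
    · · · · · · · · · · · ·
    · · · · · █ · · · · · ·
    · · · · · · █ · · · · ·
    · · · · · · · █ · · · ·
    · · · · · · · · █ · · ·
    · · · · · · · · · █ · ·
    · · · · · · · · · · █ ·
    · · · · · · · · · · · █
T2:
  2·area = 8
  edge (20, 18)→(6, 20): d=(-14,2) inclusive
  edge (6, 20)→(9, 19): d=(3,-1) inclusive
  edge (9, 19)→(20, 18): d=(11,-1) inclusive
    (10,7)@(21, 15): e=[40,0,-32] → ·  [on edge]
    (7,8)@(15, 17): e=[24,0,-16] → ·  [on edge]
    (4,9)@(9, 19): e=[8,0,0] → █  [on edge]
    (5,9)@(11, 19): e=[4,2,2] → █
    (6,9)@(13, 19): e=[0,4,4] → █  [on edge]
    (7,9)@(15, 19): e=[-4,6,6] → ·
    (1,10)@(3, 21): e=[-8,0,16] → ·  [on edge]
    (4,10)@(9, 21): e=[-20,6,22] → ·
    (5,10)@(11, 21): e=[-24,8,24] → ·
    (6,10)@(13, 21): e=[-28,10,26] → ·
  covered (3 px):
    · · · · · · · · · · · ·
    · · · · · · · · · · · ·
    · · · · · · · · · · · ·
    · · · · · · · · · · · ·
    · · · · · · · · · · · ·
    · · · · · · · · · · · ·
    · · · · · · · · · · · ·
    · · · · · · · · · · · ·
    · · · · · · · · · · · ·
    · · · · █ █ █ · · · · ·
    · · · · · · · · · · · ·

Answer: [[4,9],[5,9],[6,9]]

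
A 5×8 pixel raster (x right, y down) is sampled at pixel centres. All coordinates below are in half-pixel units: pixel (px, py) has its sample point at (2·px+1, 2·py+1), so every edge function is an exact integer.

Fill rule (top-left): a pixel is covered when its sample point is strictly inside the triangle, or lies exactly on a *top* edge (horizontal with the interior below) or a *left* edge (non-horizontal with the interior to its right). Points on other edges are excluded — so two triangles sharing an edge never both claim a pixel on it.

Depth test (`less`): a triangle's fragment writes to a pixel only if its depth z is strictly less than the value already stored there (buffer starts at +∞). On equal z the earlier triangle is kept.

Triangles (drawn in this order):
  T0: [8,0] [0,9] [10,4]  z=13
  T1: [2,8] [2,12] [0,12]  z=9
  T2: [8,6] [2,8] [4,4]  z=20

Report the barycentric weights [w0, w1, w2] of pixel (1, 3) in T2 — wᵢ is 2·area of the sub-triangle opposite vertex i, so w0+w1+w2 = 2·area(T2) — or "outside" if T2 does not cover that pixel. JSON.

T0:
  2·area = 50  (B↔C swapped to make it positive)
  edge (8, 0)→(10, 4): d=(2,4) right/bottom  bias=-1
  edge (10, 4)→(0, 9): d=(-10,5) right/bottom  bias=-1
  edge (0, 9)→(8, 0): d=(8,-9) top-left  bias=+0
    (3,1)@(7, 3): e=[10,25,15] → █
    (4,1)@(9, 3): e=[2,15,33] → █
    (2,2)@(5, 5): e=[22,15,13] → █
    (4,2)@(9, 5): e=[6,-5,49] → ·
    (1,3)@(3, 7): e=[34,5,11] → █
    (2,3)@(5, 7): e=[26,-5,29] → ·
    (3,3)@(7, 7): e=[18,-15,47] → ·
    (1,4)@(3, 9): e=[38,-15,27] → ·
  covered (5 px):
    · · · · ·
    · · · █ █
    · · █ █ ·
    · █ · · ·
    · · · · ·
    · · · · ·
    · · · · ·
    · · · · ·
T1:
  2·area = 8
  edge (2, 8)→(2, 12): d=(0,4) right/bottom  bias=-1
  edge (2, 12)→(0, 12): d=(-2,0) right/bottom  bias=-1
  edge (0, 12)→(2, 8): d=(2,-4) top-left  bias=+0
    (0,5)@(1, 11): e=[4,2,2] → █
    (1,5)@(3, 11): e=[-4,2,10] → ·
    (0,6)@(1, 13): e=[4,-2,6] → ·
  covered (1 px):
    · · · · ·
    · · · · ·
    · · · · ·
    · · · · ·
    · · · · ·
    █ · · · ·
    · · · · ·
    · · · · ·
T2:
  2·area = 20
  edge (8, 6)→(2, 8): d=(-6,2) right/bottom  bias=-1
  edge (2, 8)→(4, 4): d=(2,-4) top-left  bias=+0
  edge (4, 4)→(8, 6): d=(4,2) right/bottom  bias=-1
    (2,2)@(5, 5): e=[12,6,2] → █
    (3,2)@(7, 5): e=[8,14,-2] → ·
    (1,3)@(3, 7): e=[4,2,14] → █
    (2,3)@(5, 7): e=[0,10,10] → ·  [on edge]
    (1,4)@(3, 9): e=[-8,6,22] → ·
  covered (2 px):
    · · · · ·
    · · · · ·
    · · █ · ·
    · █ · · ·
    · · · · ·
    · · · · ·
    · · · · ·
    · · · · ·

Answer: [2,14,4]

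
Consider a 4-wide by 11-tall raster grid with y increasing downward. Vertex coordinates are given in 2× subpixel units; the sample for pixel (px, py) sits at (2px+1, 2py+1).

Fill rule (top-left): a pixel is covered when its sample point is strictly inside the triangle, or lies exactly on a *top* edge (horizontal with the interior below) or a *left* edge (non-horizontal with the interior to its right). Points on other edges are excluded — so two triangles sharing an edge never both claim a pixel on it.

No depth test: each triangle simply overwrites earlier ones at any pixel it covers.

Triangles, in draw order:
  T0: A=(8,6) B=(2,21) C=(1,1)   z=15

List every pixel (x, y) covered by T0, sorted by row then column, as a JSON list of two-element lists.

T0:
  2·area = 135
  edge (8, 6)→(2, 21): d=(-6,15) right/bottom  bias=-1
  edge (2, 21)→(1, 1): d=(-1,-20) top-left  bias=+0
  edge (1, 1)→(8, 6): d=(7,5) right/bottom  bias=-1
    (0,0)@(1, 1): e=[135,0,0] → .  [on edge]
    (1,1)@(3, 3): e=[93,38,4] → X
    (2,1)@(5, 3): e=[63,78,-6] → .
    (1,2)@(3, 5): e=[81,36,18] → X
    (2,2)@(5, 5): e=[51,76,8] → X
    (3,2)@(7, 5): e=[21,116,-2] → .
    (1,3)@(3, 7): e=[69,34,32] → X
    (3,3)@(7, 7): e=[9,114,12] → X
    (1,4)@(3, 9): e=[57,32,46] → X
    (3,4)@(7, 9): e=[-3,112,26] → .
    (1,5)@(3, 11): e=[45,30,60] → X
    (3,5)@(7, 11): e=[-15,110,40] → .
  covered (14 px):
    . . . .
    . X . .
    . X X .
    . X X X
    . X X .
    . X X .
    . X X .
    . X . .
    . X . .
    . . . .
    . . . .

Final: [[1,1],[1,2],[2,2],[1,3],[2,3],[3,3],[1,4],[2,4],[1,5],[2,5],[1,6],[2,6],[1,7],[1,8]]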